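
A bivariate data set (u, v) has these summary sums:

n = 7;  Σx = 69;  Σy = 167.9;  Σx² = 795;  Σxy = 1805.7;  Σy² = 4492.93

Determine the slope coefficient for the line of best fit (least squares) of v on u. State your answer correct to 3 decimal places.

1.312

Sxx = Σx² − (Σx)²/n = 795 − 680.142857 = 114.857143
Sxy = Σxy − (Σx)(Σy)/n = 1805.7 − 1655.014286 = 150.685714
b = Sxy/Sxx = 150.685714/114.857143 = 1.311940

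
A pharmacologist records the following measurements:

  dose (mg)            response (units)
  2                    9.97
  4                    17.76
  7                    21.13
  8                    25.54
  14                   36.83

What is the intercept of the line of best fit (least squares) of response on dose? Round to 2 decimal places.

7.23

n = 5, Σx = 35, Σy = 111.23, Σxy = 958.83, Σx² = 329
Sxx = Σx² − (Σx)²/n = 329 − 245 = 84
Sxy = Σxy − (Σx)(Σy)/n = 958.83 − 778.61 = 180.22
b = Sxy/Sxx = 180.22/84 = 2.145476
a = ȳ − b·x̄ = 22.246 − 2.145476·7 = 7.227667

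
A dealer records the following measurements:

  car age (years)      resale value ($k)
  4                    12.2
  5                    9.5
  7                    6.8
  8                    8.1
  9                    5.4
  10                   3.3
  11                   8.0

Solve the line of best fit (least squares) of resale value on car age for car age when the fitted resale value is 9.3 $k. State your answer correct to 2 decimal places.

5.69

n = 7, Σx = 54, Σy = 53.3, Σxy = 378.3, Σx² = 456
Sxx = Σx² − (Σx)²/n = 456 − 416.571429 = 39.428571
Sxy = Σxy − (Σx)(Σy)/n = 378.3 − 411.171429 = -32.871429
b = Sxy/Sxx = -32.871429/39.428571 = -0.833696
a = ȳ − b·x̄ = 7.614286 − (-0.833696)·7.714286 = 14.045652
Set a + b·x = 9.3: x = (9.3 − 14.045652) / (-0.833696) = 5.692308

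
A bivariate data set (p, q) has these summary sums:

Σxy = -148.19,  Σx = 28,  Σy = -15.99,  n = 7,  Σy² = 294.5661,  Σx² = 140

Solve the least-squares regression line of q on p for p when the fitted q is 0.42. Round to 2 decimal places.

Sxx = Σx² − (Σx)²/n = 140 − 112 = 28
Sxy = Σxy − (Σx)(Σy)/n = -148.19 − (-63.96) = -84.23
b = Sxy/Sxx = -84.23/28 = -3.008214
a = ȳ − b·x̄ = -2.284286 − (-3.008214)·4 = 9.748571
Set a + b·x = 0.42: x = (0.42 − 9.748571) / (-3.008214) = 3.101033

3.10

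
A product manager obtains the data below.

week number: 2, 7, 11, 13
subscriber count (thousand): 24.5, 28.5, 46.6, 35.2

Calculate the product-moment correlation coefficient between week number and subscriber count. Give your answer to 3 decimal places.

n = 4, Σx = 33, Σy = 134.8, Σxy = 1218.7, Σx² = 343, Σy² = 4823.1
Sxx = Σx² − (Σx)²/n = 343 − 272.25 = 70.75
Sxy = Σxy − (Σx)(Σy)/n = 1218.7 − 1112.1 = 106.6
Syy = Σy² − (Σy)²/n = 4823.1 − 4542.76 = 280.34
r = Sxy/√(Sxx·Syy) = 106.6/√(19834.055) = 106.6/140.833430 = 0.756923

0.757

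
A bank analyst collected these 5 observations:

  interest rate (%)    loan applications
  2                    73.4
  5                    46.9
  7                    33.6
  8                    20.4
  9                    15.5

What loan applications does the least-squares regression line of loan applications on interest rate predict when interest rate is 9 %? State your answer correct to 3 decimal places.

n = 5, Σx = 31, Σy = 189.8, Σxy = 919.2, Σx² = 223
Sxx = Σx² − (Σx)²/n = 223 − 192.2 = 30.8
Sxy = Σxy − (Σx)(Σy)/n = 919.2 − 1176.76 = -257.56
b = Sxy/Sxx = -257.56/30.8 = -8.362338
a = ȳ − b·x̄ = 37.96 − (-8.362338)·6.2 = 89.806494
ŷ(9) = a + b·9 = 89.806494 + (-8.362338)·9 = 14.545455

14.545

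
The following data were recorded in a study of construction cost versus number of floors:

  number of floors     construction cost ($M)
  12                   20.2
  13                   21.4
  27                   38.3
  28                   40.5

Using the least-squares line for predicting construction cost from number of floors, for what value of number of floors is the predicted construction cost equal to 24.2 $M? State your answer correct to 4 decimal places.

15.2497

n = 4, Σx = 80, Σy = 120.4, Σxy = 2688.7, Σx² = 1826
Sxx = Σx² − (Σx)²/n = 1826 − 1600 = 226
Sxy = Σxy − (Σx)(Σy)/n = 2688.7 − 2408 = 280.7
b = Sxy/Sxx = 280.7/226 = 1.242035
a = ȳ − b·x̄ = 30.1 − 1.242035·20 = 5.259292
Set a + b·x = 24.2: x = (24.2 − 5.259292) / 1.242035 = 15.249733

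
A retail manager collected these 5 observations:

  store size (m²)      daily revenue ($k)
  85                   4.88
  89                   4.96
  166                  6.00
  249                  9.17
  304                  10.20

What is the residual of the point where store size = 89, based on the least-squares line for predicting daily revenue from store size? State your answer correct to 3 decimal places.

n = 5, Σx = 893, Σy = 35.21, Σxy = 7236.37, Σx² = 197119
Sxx = Σx² − (Σx)²/n = 197119 − 159489.8 = 37629.2
Sxy = Σxy − (Σx)(Σy)/n = 7236.37 − 6288.506 = 947.864
b = Sxy/Sxx = 947.864/37629.2 = 0.025190
a = ȳ − b·x̄ = 7.042 − 0.025190·178.6 = 2.543140
ŷ(89) = 2.543140 + 0.025190·89 = 4.785013
residual = y − ŷ = 4.96 − 4.785013 = 0.174987

0.175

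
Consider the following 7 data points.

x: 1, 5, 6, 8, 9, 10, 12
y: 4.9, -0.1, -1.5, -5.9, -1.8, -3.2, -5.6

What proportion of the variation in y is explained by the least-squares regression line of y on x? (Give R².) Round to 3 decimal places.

n = 7, Σx = 51, Σy = -13.2, Σxy = -167.2, Σx² = 451, Σy² = 105.92
Sxx = Σx² − (Σx)²/n = 451 − 371.571429 = 79.428571
Sxy = Σxy − (Σx)(Σy)/n = -167.2 − (-96.171429) = -71.028571
Syy = Σy² − (Σy)²/n = 105.92 − 24.891429 = 81.028571
R² = Sxy²/(Sxx·Syy) = (-71.028571)²/(79.428571·81.028571) = 0.783883

0.784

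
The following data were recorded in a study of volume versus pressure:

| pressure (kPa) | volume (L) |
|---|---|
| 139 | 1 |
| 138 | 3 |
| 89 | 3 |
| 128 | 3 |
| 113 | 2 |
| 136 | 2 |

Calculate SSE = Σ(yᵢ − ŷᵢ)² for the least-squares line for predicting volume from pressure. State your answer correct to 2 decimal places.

2.81

n = 6, Σx = 743, Σy = 14, Σxy = 1702, Σx² = 93935, Σy² = 36
Sxx = Σx² − (Σx)²/n = 93935 − 92008.166667 = 1926.833333
Sxy = Σxy − (Σx)(Σy)/n = 1702 − 1733.666667 = -31.666667
Syy = Σy² − (Σy)²/n = 36 − 32.666667 = 3.333333
b = Sxy/Sxx = -31.666667/1926.833333 = -0.016435
SSE = Syy − b·Sxy = 3.333333 − (-0.016435)·(-31.666667) = 2.812905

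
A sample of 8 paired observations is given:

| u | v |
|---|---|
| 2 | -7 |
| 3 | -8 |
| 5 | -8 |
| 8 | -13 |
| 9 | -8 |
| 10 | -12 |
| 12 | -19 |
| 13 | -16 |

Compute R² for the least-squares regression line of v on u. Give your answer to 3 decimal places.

n = 8, Σx = 62, Σy = -91, Σxy = -810, Σx² = 596, Σy² = 1171
Sxx = Σx² − (Σx)²/n = 596 − 480.5 = 115.5
Sxy = Σxy − (Σx)(Σy)/n = -810 − (-705.25) = -104.75
Syy = Σy² − (Σy)²/n = 1171 − 1035.125 = 135.875
R² = Sxy²/(Sxx·Syy) = (-104.75)²/(115.5·135.875) = 0.699176

0.699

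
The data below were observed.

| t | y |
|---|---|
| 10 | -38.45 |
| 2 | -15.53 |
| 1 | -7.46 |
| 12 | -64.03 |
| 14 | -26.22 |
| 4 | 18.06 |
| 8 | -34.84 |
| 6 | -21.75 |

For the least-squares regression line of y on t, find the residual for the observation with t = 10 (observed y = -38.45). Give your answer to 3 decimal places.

n = 8, Σx = 57, Σy = -190.22, Σxy = -1895.44, Σx² = 561
Sxx = Σx² − (Σx)²/n = 561 − 406.125 = 154.875
Sxy = Σxy − (Σx)(Σy)/n = -1895.44 − (-1355.3175) = -540.1225
b = Sxy/Sxx = -540.1225/154.875 = -3.487474
a = ȳ − b·x̄ = -23.7775 − (-3.487474)·7.125 = 1.070751
ŷ(10) = 1.070751 + (-3.487474)·10 = -33.803987
residual = y − ŷ = -38.45 − (-33.803987) = -4.646013

-4.646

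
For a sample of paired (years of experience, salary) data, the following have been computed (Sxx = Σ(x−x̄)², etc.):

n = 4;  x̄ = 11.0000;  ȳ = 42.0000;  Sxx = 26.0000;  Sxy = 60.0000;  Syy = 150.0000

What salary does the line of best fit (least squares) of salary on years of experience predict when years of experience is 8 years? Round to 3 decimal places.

35.077

b = Sxy/Sxx = 60/26 = 2.307692
a = ȳ − b·x̄ = 42 − 2.307692·11 = 16.615385
ŷ(8) = a + b·8 = 16.615385 + 2.307692·8 = 35.076923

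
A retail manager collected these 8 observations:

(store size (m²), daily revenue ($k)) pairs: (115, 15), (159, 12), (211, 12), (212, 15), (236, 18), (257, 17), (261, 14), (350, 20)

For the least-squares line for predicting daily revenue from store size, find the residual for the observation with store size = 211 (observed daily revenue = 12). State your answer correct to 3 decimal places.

-3.000

n = 8, Σx = 1801, Σy = 123, Σxy = 28616, Σx² = 440337
Sxx = Σx² − (Σx)²/n = 440337 − 405450.125 = 34886.875
Sxy = Σxy − (Σx)(Σy)/n = 28616 − 27690.375 = 925.625
b = Sxy/Sxx = 925.625/34886.875 = 0.026532
a = ȳ − b·x̄ = 15.375 − 0.026532·225.125 = 9.401942
ŷ(211) = 9.401942 + 0.026532·211 = 15.000233
residual = y − ŷ = 12 − 15.000233 = -3.000233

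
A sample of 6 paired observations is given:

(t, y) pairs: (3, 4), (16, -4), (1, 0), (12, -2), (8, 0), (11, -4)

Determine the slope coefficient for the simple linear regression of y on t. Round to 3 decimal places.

-0.427

n = 6, Σx = 51, Σy = -6, Σxy = -120, Σx² = 595
Sxx = Σx² − (Σx)²/n = 595 − 433.5 = 161.5
Sxy = Σxy − (Σx)(Σy)/n = -120 − (-51) = -69
b = Sxy/Sxx = -69/161.5 = -0.427245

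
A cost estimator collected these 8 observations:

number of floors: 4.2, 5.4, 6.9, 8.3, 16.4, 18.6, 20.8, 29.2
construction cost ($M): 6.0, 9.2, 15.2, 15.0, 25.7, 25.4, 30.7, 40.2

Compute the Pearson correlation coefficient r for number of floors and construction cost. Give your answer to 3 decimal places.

0.987

n = 8, Σx = 109.8, Σy = 167.4, Σxy = 3010.58, Σx² = 2063.5, Σy² = 4440.86
Sxx = Σx² − (Σx)²/n = 2063.5 − 1507.005 = 556.495
Sxy = Σxy − (Σx)(Σy)/n = 3010.58 − 2297.565 = 713.015
Syy = Σy² − (Σy)²/n = 4440.86 − 3502.845 = 938.015
r = Sxy/√(Sxx·Syy) = 713.015/√(522000.657425) = 713.015/722.496130 = 0.986877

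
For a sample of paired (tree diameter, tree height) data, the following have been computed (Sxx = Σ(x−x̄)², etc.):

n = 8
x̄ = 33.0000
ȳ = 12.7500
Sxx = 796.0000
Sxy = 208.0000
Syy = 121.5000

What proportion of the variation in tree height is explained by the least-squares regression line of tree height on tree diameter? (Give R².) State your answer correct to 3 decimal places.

R² = Sxy²/(Sxx·Syy) = (208)²/(796·121.5) = 0.447340

0.447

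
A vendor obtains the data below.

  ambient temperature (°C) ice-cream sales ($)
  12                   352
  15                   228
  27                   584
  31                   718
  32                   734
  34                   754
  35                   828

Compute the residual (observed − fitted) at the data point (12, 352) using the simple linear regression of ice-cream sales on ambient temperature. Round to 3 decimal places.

93.789

n = 7, Σx = 186, Σy = 4198, Σxy = 123774, Σx² = 5464
Sxx = Σx² − (Σx)²/n = 5464 − 4942.285714 = 521.714286
Sxy = Σxy − (Σx)(Σy)/n = 123774 − 111546.857143 = 12227.142857
b = Sxy/Sxx = 12227.142857/521.714286 = 23.436473
a = ȳ − b·x̄ = 599.714286 − 23.436473·26.571429 = -23.026287
ŷ(12) = -23.026287 + 23.436473·12 = 258.211391
residual = y − ŷ = 352 − 258.211391 = 93.788609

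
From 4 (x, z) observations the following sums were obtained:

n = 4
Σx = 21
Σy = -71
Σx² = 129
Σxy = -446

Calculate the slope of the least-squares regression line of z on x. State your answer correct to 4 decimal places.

-3.9067

Sxx = Σx² − (Σx)²/n = 129 − 110.25 = 18.75
Sxy = Σxy − (Σx)(Σy)/n = -446 − (-372.75) = -73.25
b = Sxy/Sxx = -73.25/18.75 = -3.906667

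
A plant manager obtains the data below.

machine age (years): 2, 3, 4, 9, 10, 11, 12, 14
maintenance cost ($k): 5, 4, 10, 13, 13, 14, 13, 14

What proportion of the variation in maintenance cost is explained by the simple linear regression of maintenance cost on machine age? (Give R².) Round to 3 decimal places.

n = 8, Σx = 65, Σy = 86, Σxy = 815, Σx² = 671, Σy² = 1040
Sxx = Σx² − (Σx)²/n = 671 − 528.125 = 142.875
Sxy = Σxy − (Σx)(Σy)/n = 815 − 698.75 = 116.25
Syy = Σy² − (Σy)²/n = 1040 − 924.5 = 115.5
R² = Sxy²/(Sxx·Syy) = (116.25)²/(142.875·115.5) = 0.818932

0.819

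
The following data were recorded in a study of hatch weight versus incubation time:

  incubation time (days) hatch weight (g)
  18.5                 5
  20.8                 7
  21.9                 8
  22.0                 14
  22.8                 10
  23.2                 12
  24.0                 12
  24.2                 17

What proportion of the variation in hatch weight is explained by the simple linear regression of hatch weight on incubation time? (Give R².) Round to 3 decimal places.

0.678

n = 8, Σx = 177.4, Σy = 85, Σxy = 1927.1, Σx² = 3958.22, Σy² = 1011
Sxx = Σx² − (Σx)²/n = 3958.22 − 3933.845 = 24.375
Sxy = Σxy − (Σx)(Σy)/n = 1927.1 − 1884.875 = 42.225
Syy = Σy² − (Σy)²/n = 1011 − 903.125 = 107.875
R² = Sxy²/(Sxx·Syy) = (42.225)²/(24.375·107.875) = 0.678069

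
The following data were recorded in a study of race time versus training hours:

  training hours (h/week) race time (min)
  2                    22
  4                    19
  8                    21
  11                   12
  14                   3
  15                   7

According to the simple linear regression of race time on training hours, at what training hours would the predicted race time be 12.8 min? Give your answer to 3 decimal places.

n = 6, Σx = 54, Σy = 84, Σxy = 567, Σx² = 626
Sxx = Σx² − (Σx)²/n = 626 − 486 = 140
Sxy = Σxy − (Σx)(Σy)/n = 567 − 756 = -189
b = Sxy/Sxx = -189/140 = -1.35
a = ȳ − b·x̄ = 14 − (-1.35)·9 = 26.15
Set a + b·x = 12.8: x = (12.8 − 26.15) / (-1.35) = 9.888889

9.889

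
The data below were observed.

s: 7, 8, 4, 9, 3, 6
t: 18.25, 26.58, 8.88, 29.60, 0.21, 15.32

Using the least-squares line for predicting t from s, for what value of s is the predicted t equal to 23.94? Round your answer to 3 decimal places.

7.765

n = 6, Σx = 37, Σy = 98.84, Σxy = 734.86, Σx² = 255
Sxx = Σx² − (Σx)²/n = 255 − 228.166667 = 26.833333
Sxy = Σxy − (Σx)(Σy)/n = 734.86 − 609.513333 = 125.346667
b = Sxy/Sxx = 125.346667/26.833333 = 4.671304
a = ȳ − b·x̄ = 16.473333 − 4.671304·6.166667 = -12.333043
Set a + b·x = 23.94: x = (23.94 − (-12.333043)) / 4.671304 = 7.765078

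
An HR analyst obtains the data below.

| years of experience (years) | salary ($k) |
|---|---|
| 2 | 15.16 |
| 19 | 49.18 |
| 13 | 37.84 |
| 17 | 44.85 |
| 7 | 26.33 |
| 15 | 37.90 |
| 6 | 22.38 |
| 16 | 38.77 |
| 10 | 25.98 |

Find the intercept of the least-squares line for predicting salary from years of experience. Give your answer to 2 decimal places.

10.83

n = 9, Σx = 105, Σy = 298.39, Σxy = 3986.32, Σx² = 1489
Sxx = Σx² − (Σx)²/n = 1489 − 1225 = 264
Sxy = Σxy − (Σx)(Σy)/n = 3986.32 − 3481.216667 = 505.103333
b = Sxy/Sxx = 505.103333/264 = 1.913270
a = ȳ − b·x̄ = 33.154444 − 1.913270·11.666667 = 10.832959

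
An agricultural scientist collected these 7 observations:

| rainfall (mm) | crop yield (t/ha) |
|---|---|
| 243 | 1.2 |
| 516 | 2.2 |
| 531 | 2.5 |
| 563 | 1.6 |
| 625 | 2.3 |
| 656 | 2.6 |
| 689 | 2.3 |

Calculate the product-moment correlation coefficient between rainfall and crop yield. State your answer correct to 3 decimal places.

0.781

n = 7, Σx = 3823, Σy = 14.7, Σxy = 8382.9, Σx² = 2219917, Σy² = 32.43
Sxx = Σx² − (Σx)²/n = 2219917 − 2087904.142857 = 132012.857143
Sxy = Σxy − (Σx)(Σy)/n = 8382.9 − 8028.3 = 354.6
Syy = Σy² − (Σy)²/n = 32.43 − 30.87 = 1.56
r = Sxy/√(Sxx·Syy) = 354.6/√(205940.057143) = 354.6/453.806189 = 0.781391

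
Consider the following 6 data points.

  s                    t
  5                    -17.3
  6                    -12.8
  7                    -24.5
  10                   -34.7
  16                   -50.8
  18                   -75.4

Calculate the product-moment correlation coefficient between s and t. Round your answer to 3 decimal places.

-0.968

n = 6, Σx = 62, Σy = -215.5, Σxy = -2851.8, Σx² = 790, Σy² = 10533.27
Sxx = Σx² − (Σx)²/n = 790 − 640.666667 = 149.333333
Sxy = Σxy − (Σx)(Σy)/n = -2851.8 − (-2226.833333) = -624.966667
Syy = Σy² − (Σy)²/n = 10533.27 − 7740.041667 = 2793.228333
r = Sxy/√(Sxx·Syy) = -624.966667/√(417122.097778) = -624.966667/645.849903 = -0.967665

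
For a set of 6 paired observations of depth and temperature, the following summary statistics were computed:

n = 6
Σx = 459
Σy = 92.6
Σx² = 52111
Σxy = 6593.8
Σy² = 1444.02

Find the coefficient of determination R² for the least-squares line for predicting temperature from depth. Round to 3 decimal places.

Sxx = Σx² − (Σx)²/n = 52111 − 35113.5 = 16997.5
Sxy = Σxy − (Σx)(Σy)/n = 6593.8 − 7083.9 = -490.1
Syy = Σy² − (Σy)²/n = 1444.02 − 1429.126667 = 14.893333
R² = Sxy²/(Sxx·Syy) = (-490.1)²/(16997.5·14.893333) = 0.948839

0.949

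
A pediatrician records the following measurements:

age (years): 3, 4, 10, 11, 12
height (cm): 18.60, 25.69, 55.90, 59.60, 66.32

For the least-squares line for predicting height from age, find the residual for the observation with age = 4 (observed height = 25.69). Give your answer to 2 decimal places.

1.05

n = 5, Σx = 40, Σy = 226.11, Σxy = 2169, Σx² = 390
Sxx = Σx² − (Σx)²/n = 390 − 320 = 70
Sxy = Σxy − (Σx)(Σy)/n = 2169 − 1808.88 = 360.12
b = Sxy/Sxx = 360.12/70 = 5.144571
a = ȳ − b·x̄ = 45.222 − 5.144571·8 = 4.065429
ŷ(4) = 4.065429 + 5.144571·4 = 24.643714
residual = y − ŷ = 25.69 − 24.643714 = 1.046286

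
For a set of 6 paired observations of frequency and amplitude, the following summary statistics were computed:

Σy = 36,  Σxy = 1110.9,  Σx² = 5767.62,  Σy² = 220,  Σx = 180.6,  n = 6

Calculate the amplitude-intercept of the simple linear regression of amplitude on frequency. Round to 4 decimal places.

3.5216

Sxx = Σx² − (Σx)²/n = 5767.62 − 5436.06 = 331.56
Sxy = Σxy − (Σx)(Σy)/n = 1110.9 − 1083.6 = 27.3
b = Sxy/Sxx = 27.3/331.56 = 0.082338
a = ȳ − b·x̄ = 6 − 0.082338·30.1 = 3.521625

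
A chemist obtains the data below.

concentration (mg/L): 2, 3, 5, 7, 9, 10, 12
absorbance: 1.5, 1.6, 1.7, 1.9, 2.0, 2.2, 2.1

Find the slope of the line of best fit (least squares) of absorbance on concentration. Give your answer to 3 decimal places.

0.068

n = 7, Σx = 48, Σy = 13, Σxy = 94.8, Σx² = 412
Sxx = Σx² − (Σx)²/n = 412 − 329.142857 = 82.857143
Sxy = Σxy − (Σx)(Σy)/n = 94.8 − 89.142857 = 5.657143
b = Sxy/Sxx = 5.657143/82.857143 = 0.068276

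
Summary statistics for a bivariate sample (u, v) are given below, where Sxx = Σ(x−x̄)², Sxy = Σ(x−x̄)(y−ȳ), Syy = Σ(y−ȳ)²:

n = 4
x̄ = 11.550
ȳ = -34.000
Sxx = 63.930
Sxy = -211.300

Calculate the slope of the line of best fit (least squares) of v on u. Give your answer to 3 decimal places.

-3.305

b = Sxy/Sxx = -211.3/63.93 = -3.305178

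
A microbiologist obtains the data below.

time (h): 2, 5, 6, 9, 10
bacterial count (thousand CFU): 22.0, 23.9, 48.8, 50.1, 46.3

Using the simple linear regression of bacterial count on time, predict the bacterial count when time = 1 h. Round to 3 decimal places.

18.932

n = 5, Σx = 32, Σy = 191.1, Σxy = 1370.2, Σx² = 246
Sxx = Σx² − (Σx)²/n = 246 − 204.8 = 41.2
Sxy = Σxy − (Σx)(Σy)/n = 1370.2 − 1223.04 = 147.16
b = Sxy/Sxx = 147.16/41.2 = 3.571845
a = ȳ − b·x̄ = 38.22 − 3.571845·6.4 = 15.360194
ŷ(1) = a + b·1 = 15.360194 + 3.571845·1 = 18.932039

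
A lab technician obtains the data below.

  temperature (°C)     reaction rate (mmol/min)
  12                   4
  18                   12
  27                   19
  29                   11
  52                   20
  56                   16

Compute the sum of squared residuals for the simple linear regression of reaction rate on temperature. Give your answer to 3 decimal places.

87.067

n = 6, Σx = 194, Σy = 82, Σxy = 3032, Σx² = 7878, Σy² = 1298
Sxx = Σx² − (Σx)²/n = 7878 − 6272.666667 = 1605.333333
Sxy = Σxy − (Σx)(Σy)/n = 3032 − 2651.333333 = 380.666667
Syy = Σy² − (Σy)²/n = 1298 − 1120.666667 = 177.333333
b = Sxy/Sxx = 380.666667/1605.333333 = 0.237126
SSE = Syy − b·Sxy = 177.333333 − 0.237126·380.666667 = 87.067276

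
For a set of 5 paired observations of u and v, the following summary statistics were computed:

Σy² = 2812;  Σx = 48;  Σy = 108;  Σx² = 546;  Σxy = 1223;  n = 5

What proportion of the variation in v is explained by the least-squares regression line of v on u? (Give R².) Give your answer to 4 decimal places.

Sxx = Σx² − (Σx)²/n = 546 − 460.8 = 85.2
Sxy = Σxy − (Σx)(Σy)/n = 1223 − 1036.8 = 186.2
Syy = Σy² − (Σy)²/n = 2812 − 2332.8 = 479.2
R² = Sxy²/(Sxx·Syy) = (186.2)²/(85.2·479.2) = 0.849186

0.8492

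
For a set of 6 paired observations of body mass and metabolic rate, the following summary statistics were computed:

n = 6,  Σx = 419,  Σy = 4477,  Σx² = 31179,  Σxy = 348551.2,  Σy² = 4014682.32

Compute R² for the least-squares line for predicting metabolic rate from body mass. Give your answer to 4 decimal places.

Sxx = Σx² − (Σx)²/n = 31179 − 29260.166667 = 1918.833333
Sxy = Σxy − (Σx)(Σy)/n = 348551.2 − 312643.833333 = 35907.366667
Syy = Σy² − (Σy)²/n = 4014682.32 − 3340588.166667 = 674094.153333
R² = Sxy²/(Sxx·Syy) = (35907.366667)²/(1918.833333·674094.153333) = 0.996803

0.9968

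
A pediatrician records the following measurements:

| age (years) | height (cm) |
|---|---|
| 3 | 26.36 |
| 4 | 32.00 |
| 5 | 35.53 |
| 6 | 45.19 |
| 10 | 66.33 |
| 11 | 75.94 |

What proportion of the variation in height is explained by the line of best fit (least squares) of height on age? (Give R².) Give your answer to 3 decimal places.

0.993

n = 6, Σx = 39, Σy = 281.35, Σxy = 2154.51, Σx² = 307, Σy² = 15189.9191
Sxx = Σx² − (Σx)²/n = 307 − 253.5 = 53.5
Sxy = Σxy − (Σx)(Σy)/n = 2154.51 − 1828.775 = 325.735
Syy = Σy² − (Σy)²/n = 15189.9191 − 13192.970417 = 1996.948683
R² = Sxy²/(Sxx·Syy) = (325.735)²/(53.5·1996.948683) = 0.993135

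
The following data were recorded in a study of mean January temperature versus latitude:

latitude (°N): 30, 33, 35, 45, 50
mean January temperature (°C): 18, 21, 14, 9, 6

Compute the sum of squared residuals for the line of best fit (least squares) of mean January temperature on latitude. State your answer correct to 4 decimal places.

19.2780

n = 5, Σx = 193, Σy = 68, Σxy = 2428, Σx² = 7739, Σy² = 1078
Sxx = Σx² − (Σx)²/n = 7739 − 7449.8 = 289.2
Sxy = Σxy − (Σx)(Σy)/n = 2428 − 2624.8 = -196.8
Syy = Σy² − (Σy)²/n = 1078 − 924.8 = 153.2
b = Sxy/Sxx = -196.8/289.2 = -0.680498
SSE = Syy − b·Sxy = 153.2 − (-0.680498)·(-196.8) = 19.278008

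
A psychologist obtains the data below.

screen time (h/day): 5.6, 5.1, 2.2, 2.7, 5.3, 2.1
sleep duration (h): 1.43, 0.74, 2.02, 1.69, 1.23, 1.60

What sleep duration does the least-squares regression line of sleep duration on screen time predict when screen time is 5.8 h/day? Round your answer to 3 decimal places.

1.065

n = 6, Σx = 23, Σy = 8.71, Σxy = 30.668, Σx² = 102
Sxx = Σx² − (Σx)²/n = 102 − 88.166667 = 13.833333
Sxy = Σxy − (Σx)(Σy)/n = 30.668 − 33.388333 = -2.720333
b = Sxy/Sxx = -2.720333/13.833333 = -0.196651
a = ȳ − b·x̄ = 1.451667 − (-0.196651)·3.833333 = 2.205494
ŷ(5.8) = a + b·5.8 = 2.205494 + (-0.196651)·5.8 = 1.064920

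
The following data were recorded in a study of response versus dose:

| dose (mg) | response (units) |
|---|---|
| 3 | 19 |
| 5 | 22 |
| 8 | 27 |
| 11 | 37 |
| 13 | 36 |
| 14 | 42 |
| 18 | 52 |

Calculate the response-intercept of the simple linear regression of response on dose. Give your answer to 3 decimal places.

n = 7, Σx = 72, Σy = 235, Σxy = 2782, Σx² = 908
Sxx = Σx² − (Σx)²/n = 908 − 740.571429 = 167.428571
Sxy = Σxy − (Σx)(Σy)/n = 2782 − 2417.142857 = 364.857143
b = Sxy/Sxx = 364.857143/167.428571 = 2.179181
a = ȳ − b·x̄ = 33.571429 − 2.179181·10.285714 = 11.156997

11.157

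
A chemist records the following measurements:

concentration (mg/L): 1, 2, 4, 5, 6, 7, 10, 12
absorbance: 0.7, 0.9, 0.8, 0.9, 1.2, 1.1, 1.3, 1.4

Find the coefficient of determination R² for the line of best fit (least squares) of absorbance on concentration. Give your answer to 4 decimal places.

n = 8, Σx = 47, Σy = 8.3, Σxy = 54.9, Σx² = 375, Σy² = 9.05
Sxx = Σx² − (Σx)²/n = 375 − 276.125 = 98.875
Sxy = Σxy − (Σx)(Σy)/n = 54.9 − 48.7625 = 6.1375
Syy = Σy² − (Σy)²/n = 9.05 − 8.61125 = 0.43875
R² = Sxy²/(Sxx·Syy) = (6.1375)²/(98.875·0.43875) = 0.868319

0.8683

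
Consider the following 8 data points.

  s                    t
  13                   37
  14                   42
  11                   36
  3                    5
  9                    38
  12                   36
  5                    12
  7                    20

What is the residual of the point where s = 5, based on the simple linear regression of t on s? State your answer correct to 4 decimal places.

n = 8, Σx = 74, Σy = 226, Σxy = 2454, Σx² = 794
Sxx = Σx² − (Σx)²/n = 794 − 684.5 = 109.5
Sxy = Σxy − (Σx)(Σy)/n = 2454 − 2090.5 = 363.5
b = Sxy/Sxx = 363.5/109.5 = 3.319635
a = ȳ − b·x̄ = 28.25 − 3.319635·9.25 = -2.456621
ŷ(5) = -2.456621 + 3.319635·5 = 14.141553
residual = y − ŷ = 12 − 14.141553 = -2.141553

-2.1416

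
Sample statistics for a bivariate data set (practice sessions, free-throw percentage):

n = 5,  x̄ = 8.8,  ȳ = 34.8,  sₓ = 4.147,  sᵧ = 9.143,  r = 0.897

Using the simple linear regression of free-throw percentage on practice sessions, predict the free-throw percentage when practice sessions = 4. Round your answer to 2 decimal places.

b = r · sᵧ/sₓ = 0.897 · 9.143/4.147 = 1.977639
a = ȳ − b·x̄ = 34.8 − 1.977639·8.8 = 17.396772
ŷ(4) = a + b·4 = 17.396772 + 1.977639·4 = 25.307330

25.31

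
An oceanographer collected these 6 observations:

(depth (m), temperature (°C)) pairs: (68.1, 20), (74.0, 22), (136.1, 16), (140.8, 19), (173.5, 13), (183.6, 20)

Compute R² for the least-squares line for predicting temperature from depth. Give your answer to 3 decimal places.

0.331

n = 6, Σx = 776.1, Σy = 110, Σxy = 13770.3, Σx² = 112272.67, Σy² = 2070
Sxx = Σx² − (Σx)²/n = 112272.67 − 100388.535 = 11884.135
Sxy = Σxy − (Σx)(Σy)/n = 13770.3 − 14228.5 = -458.2
Syy = Σy² − (Σy)²/n = 2070 − 2016.666667 = 53.333333
R² = Sxy²/(Sxx·Syy) = (-458.2)²/(11884.135·53.333333) = 0.331241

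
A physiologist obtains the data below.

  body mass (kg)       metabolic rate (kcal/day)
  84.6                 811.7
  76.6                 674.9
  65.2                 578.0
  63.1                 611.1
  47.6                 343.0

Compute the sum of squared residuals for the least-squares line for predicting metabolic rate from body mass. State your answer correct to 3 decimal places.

n = 5, Σx = 337.1, Σy = 3018.7, Σxy = 212939.97, Σx² = 23523.13, Σy² = 1939523.11
Sxx = Σx² − (Σx)²/n = 23523.13 − 22727.282 = 795.848
Sxy = Σxy − (Σx)(Σy)/n = 212939.97 − 203520.754 = 9419.216
Syy = Σy² − (Σy)²/n = 1939523.11 − 1822509.938 = 117013.172
b = Sxy/Sxx = 9419.216/795.848 = 11.835446
SSE = Syy − b·Sxy = 117013.172 − 11.835446·9419.216 = 5532.550004

5532.550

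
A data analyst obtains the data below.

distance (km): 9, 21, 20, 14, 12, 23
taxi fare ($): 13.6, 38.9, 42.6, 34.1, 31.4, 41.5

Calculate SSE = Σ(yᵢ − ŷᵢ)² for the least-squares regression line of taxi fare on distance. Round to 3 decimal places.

129.497

n = 6, Σx = 99, Σy = 202.1, Σxy = 3600, Σx² = 1791, Σy² = 7383.95
Sxx = Σx² − (Σx)²/n = 1791 − 1633.5 = 157.5
Sxy = Σxy − (Σx)(Σy)/n = 3600 − 3334.65 = 265.35
Syy = Σy² − (Σy)²/n = 7383.95 − 6807.401667 = 576.548333
b = Sxy/Sxx = 265.35/157.5 = 1.684762
SSE = Syy − b·Sxy = 576.548333 − 1.684762·265.35 = 129.496762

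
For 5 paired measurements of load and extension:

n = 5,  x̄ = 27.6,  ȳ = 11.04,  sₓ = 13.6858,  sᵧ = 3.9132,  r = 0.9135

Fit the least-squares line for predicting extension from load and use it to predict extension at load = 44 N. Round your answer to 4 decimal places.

15.3237

b = r · sᵧ/sₓ = 0.9135 · 3.9132/13.6858 = 0.261198
a = ȳ − b·x̄ = 11.04 − 0.261198·27.6 = 3.830926
ŷ(44) = a + b·44 = 3.830926 + 0.261198·44 = 15.323653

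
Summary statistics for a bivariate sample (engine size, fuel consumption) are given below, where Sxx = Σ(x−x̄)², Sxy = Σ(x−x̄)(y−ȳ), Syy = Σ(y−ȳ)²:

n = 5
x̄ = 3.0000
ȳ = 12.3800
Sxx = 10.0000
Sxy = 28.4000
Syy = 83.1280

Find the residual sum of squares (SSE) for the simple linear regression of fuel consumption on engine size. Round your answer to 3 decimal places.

b = Sxy/Sxx = 28.4/10 = 2.84
SSE = Syy − b·Sxy = 83.128 − 2.84·28.4 = 2.472

2.472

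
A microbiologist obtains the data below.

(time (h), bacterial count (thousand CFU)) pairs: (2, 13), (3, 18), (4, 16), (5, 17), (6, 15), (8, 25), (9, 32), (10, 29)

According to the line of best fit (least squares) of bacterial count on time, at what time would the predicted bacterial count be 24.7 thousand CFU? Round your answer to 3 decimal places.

n = 8, Σx = 47, Σy = 165, Σxy = 1097, Σx² = 335
Sxx = Σx² − (Σx)²/n = 335 − 276.125 = 58.875
Sxy = Σxy − (Σx)(Σy)/n = 1097 − 969.375 = 127.625
b = Sxy/Sxx = 127.625/58.875 = 2.167728
a = ȳ − b·x̄ = 20.625 − 2.167728·5.875 = 7.889597
Set a + b·x = 24.7: x = (24.7 − 7.889597) / 2.167728 = 7.754848

7.755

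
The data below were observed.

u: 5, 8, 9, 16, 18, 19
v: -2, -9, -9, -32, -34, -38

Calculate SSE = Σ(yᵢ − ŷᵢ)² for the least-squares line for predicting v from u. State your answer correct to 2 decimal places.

13.03

n = 6, Σx = 75, Σy = -124, Σxy = -2009, Σx² = 1111, Σy² = 3790
Sxx = Σx² − (Σx)²/n = 1111 − 937.5 = 173.5
Sxy = Σxy − (Σx)(Σy)/n = -2009 − (-1550) = -459
Syy = Σy² − (Σy)²/n = 3790 − 2562.666667 = 1227.333333
b = Sxy/Sxx = -459/173.5 = -2.645533
SSE = Syy − b·Sxy = 1227.333333 − (-2.645533)·(-459) = 13.033622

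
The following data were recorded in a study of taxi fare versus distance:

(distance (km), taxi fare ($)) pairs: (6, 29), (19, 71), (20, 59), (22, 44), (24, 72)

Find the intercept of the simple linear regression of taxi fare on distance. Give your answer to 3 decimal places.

19.289

n = 5, Σx = 91, Σy = 275, Σxy = 5399, Σx² = 1857
Sxx = Σx² − (Σx)²/n = 1857 − 1656.2 = 200.8
Sxy = Σxy − (Σx)(Σy)/n = 5399 − 5005 = 394
b = Sxy/Sxx = 394/200.8 = 1.962151
a = ȳ − b·x̄ = 55 − 1.962151·18.2 = 19.288845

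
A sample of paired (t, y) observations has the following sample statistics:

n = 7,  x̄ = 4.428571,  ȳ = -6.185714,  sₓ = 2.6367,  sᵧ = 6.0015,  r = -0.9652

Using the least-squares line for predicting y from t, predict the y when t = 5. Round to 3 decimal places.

b = r · sᵧ/sₓ = -0.9652 · 6.0015/2.6367 = -2.196931
a = ȳ − b·x̄ = -6.185714 − (-2.196931)·4.428571 = 3.543551
ŷ(5) = a + b·5 = 3.543551 + (-2.196931)·5 = -7.441104

-7.441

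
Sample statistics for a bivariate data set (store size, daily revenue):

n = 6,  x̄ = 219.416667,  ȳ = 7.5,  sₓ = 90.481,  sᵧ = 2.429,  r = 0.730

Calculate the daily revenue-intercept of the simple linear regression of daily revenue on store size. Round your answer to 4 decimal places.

b = r · sᵧ/sₓ = 0.73 · 2.429/90.481 = 0.019597
a = ȳ − b·x̄ = 7.5 − 0.019597·219.416667 = 3.200058

3.2001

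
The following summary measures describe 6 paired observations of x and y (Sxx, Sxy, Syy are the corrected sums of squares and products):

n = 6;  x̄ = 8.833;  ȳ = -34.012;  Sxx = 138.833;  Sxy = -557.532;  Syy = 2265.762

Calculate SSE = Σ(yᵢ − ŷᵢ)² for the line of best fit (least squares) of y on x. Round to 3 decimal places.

26.799

b = Sxy/Sxx = -557.532/138.833 = -4.015846
SSE = Syy − b·Sxy = 2265.762 − (-4.015846)·(-557.532) = 26.799138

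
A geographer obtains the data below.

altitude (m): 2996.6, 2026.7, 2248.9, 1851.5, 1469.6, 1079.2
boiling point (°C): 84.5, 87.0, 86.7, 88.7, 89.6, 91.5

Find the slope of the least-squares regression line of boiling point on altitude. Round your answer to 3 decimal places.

n = 6, Σx = 11672.5, Σy = 528, Σxy = 1019166.24, Σx² = 24897124.71
Sxx = Σx² − (Σx)²/n = 24897124.71 − 22707876.041667 = 2189248.668333
Sxy = Σxy − (Σx)(Σy)/n = 1019166.24 − 1027180 = -8013.76
b = Sxy/Sxx = -8013.76/2189248.668333 = -0.003661

-0.004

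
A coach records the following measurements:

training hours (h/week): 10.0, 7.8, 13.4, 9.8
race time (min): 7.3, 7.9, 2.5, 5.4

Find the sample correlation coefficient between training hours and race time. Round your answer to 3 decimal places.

n = 4, Σx = 41, Σy = 23.1, Σxy = 221.04, Σx² = 436.44, Σy² = 151.11
Sxx = Σx² − (Σx)²/n = 436.44 − 420.25 = 16.19
Sxy = Σxy − (Σx)(Σy)/n = 221.04 − 236.775 = -15.735
Syy = Σy² − (Σy)²/n = 151.11 − 133.4025 = 17.7075
r = Sxy/√(Sxx·Syy) = -15.735/√(286.684425) = -15.735/16.931758 = -0.929319

-0.929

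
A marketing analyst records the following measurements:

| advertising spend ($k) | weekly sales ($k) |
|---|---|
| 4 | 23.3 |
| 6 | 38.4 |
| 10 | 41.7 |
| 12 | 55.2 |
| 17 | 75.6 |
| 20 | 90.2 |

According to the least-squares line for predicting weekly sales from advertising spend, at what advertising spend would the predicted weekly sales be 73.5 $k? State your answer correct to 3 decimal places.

n = 6, Σx = 69, Σy = 324.4, Σxy = 4492.2, Σx² = 985
Sxx = Σx² − (Σx)²/n = 985 − 793.5 = 191.5
Sxy = Σxy − (Σx)(Σy)/n = 4492.2 − 3730.6 = 761.6
b = Sxy/Sxx = 761.6/191.5 = 3.977023
a = ȳ − b·x̄ = 54.066667 − 3.977023·11.5 = 8.330896
Set a + b·x = 73.5: x = (73.5 − 8.330896) / 3.977023 = 16.386401

16.386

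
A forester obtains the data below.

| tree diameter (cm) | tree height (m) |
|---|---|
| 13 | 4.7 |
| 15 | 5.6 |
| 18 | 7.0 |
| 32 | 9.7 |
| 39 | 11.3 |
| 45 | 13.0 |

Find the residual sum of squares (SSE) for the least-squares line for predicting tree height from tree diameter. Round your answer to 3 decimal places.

0.645

n = 6, Σx = 162, Σy = 51.3, Σxy = 1607.2, Σx² = 5288, Σy² = 493.23
Sxx = Σx² − (Σx)²/n = 5288 − 4374 = 914
Sxy = Σxy − (Σx)(Σy)/n = 1607.2 − 1385.1 = 222.1
Syy = Σy² − (Σy)²/n = 493.23 − 438.615 = 54.615
b = Sxy/Sxx = 222.1/914 = 0.242998
SSE = Syy − b·Sxy = 54.615 − 0.242998·222.1 = 0.645186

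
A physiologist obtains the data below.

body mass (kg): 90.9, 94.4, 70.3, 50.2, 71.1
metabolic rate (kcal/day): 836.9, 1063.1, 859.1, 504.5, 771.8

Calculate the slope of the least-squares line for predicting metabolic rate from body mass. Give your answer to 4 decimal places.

10.0235

n = 5, Σx = 376.9, Σy = 4035.4, Σxy = 317026.46, Σx² = 29691.51
Sxx = Σx² − (Σx)²/n = 29691.51 − 28410.722 = 1280.788
Sxy = Σxy − (Σx)(Σy)/n = 317026.46 − 304188.452 = 12838.008
b = Sxy/Sxx = 12838.008/1280.788 = 10.023523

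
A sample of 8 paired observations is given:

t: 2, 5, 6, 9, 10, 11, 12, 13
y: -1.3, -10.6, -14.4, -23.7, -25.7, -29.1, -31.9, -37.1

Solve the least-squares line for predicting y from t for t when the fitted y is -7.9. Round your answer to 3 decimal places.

4.096

n = 8, Σx = 68, Σy = -173.8, Σxy = -1797.5, Σx² = 680
Sxx = Σx² − (Σx)²/n = 680 − 578 = 102
Sxy = Σxy − (Σx)(Σy)/n = -1797.5 − (-1477.3) = -320.2
b = Sxy/Sxx = -320.2/102 = -3.139216
a = ȳ − b·x̄ = -21.725 − (-3.139216)·8.5 = 4.958333
Set a + b·x = -7.9: x = (-7.9 − 4.958333) / (-3.139216) = 4.096034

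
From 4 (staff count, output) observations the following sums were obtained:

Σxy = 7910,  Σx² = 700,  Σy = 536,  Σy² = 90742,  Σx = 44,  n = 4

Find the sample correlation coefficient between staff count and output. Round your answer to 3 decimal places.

Sxx = Σx² − (Σx)²/n = 700 − 484 = 216
Sxy = Σxy − (Σx)(Σy)/n = 7910 − 5896 = 2014
Syy = Σy² − (Σy)²/n = 90742 − 71824 = 18918
r = Sxy/√(Sxx·Syy) = 2014/√(4086288) = 2014/2021.456900 = 0.996311

0.996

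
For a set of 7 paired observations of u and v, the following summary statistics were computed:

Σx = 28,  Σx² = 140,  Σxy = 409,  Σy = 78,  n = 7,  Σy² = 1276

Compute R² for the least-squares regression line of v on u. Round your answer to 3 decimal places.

0.826

Sxx = Σx² − (Σx)²/n = 140 − 112 = 28
Sxy = Σxy − (Σx)(Σy)/n = 409 − 312 = 97
Syy = Σy² − (Σy)²/n = 1276 − 869.142857 = 406.857143
R² = Sxy²/(Sxx·Syy) = (97)²/(28·406.857143) = 0.825930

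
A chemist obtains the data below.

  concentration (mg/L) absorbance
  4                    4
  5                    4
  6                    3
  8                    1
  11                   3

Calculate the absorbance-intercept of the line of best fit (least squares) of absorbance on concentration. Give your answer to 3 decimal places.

n = 5, Σx = 34, Σy = 15, Σxy = 95, Σx² = 262
Sxx = Σx² − (Σx)²/n = 262 − 231.2 = 30.8
Sxy = Σxy − (Σx)(Σy)/n = 95 − 102 = -7
b = Sxy/Sxx = -7/30.8 = -0.227273
a = ȳ − b·x̄ = 3 − (-0.227273)·6.8 = 4.545455

4.545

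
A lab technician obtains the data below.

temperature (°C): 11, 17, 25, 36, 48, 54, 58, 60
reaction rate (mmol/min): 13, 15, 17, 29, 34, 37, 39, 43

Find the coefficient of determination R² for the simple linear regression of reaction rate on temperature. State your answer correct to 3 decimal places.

n = 8, Σx = 309, Σy = 227, Σxy = 10339, Σx² = 14515, Σy² = 7419
Sxx = Σx² − (Σx)²/n = 14515 − 11935.125 = 2579.875
Sxy = Σxy − (Σx)(Σy)/n = 10339 − 8767.875 = 1571.125
Syy = Σy² − (Σy)²/n = 7419 − 6441.125 = 977.875
R² = Sxy²/(Sxx·Syy) = (1571.125)²/(2579.875·977.875) = 0.978452

0.978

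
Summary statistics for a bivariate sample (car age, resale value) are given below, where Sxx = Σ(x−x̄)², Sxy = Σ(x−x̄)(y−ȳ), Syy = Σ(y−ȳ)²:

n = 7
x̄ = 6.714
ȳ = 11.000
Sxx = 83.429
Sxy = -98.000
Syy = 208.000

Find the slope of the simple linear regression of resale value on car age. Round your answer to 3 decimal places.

-1.175

b = Sxy/Sxx = -98/83.429 = -1.174652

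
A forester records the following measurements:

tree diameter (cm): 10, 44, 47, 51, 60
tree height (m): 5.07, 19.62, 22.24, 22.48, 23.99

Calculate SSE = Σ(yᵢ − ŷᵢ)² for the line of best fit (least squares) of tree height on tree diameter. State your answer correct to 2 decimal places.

6.59

n = 5, Σx = 212, Σy = 93.4, Σxy = 4545.14, Σx² = 10446, Σy² = 1986.1374
Sxx = Σx² − (Σx)²/n = 10446 − 8988.8 = 1457.2
Sxy = Σxy − (Σx)(Σy)/n = 4545.14 − 3960.16 = 584.98
Syy = Σy² − (Σy)²/n = 1986.1374 − 1744.712 = 241.4254
b = Sxy/Sxx = 584.98/1457.2 = 0.401441
SSE = Syy − b·Sxy = 241.4254 − 0.401441·584.98 = 6.590374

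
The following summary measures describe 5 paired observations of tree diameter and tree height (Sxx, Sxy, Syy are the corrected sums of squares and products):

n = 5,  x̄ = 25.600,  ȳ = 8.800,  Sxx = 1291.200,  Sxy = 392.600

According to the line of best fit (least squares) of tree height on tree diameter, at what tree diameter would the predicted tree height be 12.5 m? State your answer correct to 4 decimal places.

37.7687

b = Sxy/Sxx = 392.6/1291.2 = 0.304058
a = ȳ − b·x̄ = 8.8 − 0.304058·25.6 = 1.016109
Set a + b·x = 12.5: x = (12.5 − 1.016109) / 0.304058 = 37.768721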